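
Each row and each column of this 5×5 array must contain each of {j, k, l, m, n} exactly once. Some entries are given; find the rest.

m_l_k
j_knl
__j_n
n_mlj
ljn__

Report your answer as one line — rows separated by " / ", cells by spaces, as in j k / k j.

m n l j k / j m k n l / k l j m n / n k m l j / l j n k m

(r1,c2): row 1 has {k,l,m}; column 2 has {j}, so it must be n.
(r1,c4): row 1 has {k,l,m,n}; column 4 has {l,n}, so it must be j.
(r2,c2): row 2 has {j,k,l,n}; column 2 has {j,n}, so it must be m.
(r3,c1): row 3 has {j,n}; column 1 has {j,l,m,n}, so it must be k.
(r3,c2): row 3 has {j,k,n}; column 2 has {j,m,n}, so it must be l.
(r3,c4): row 3 has {j,k,l,n}; column 4 has {j,l,n}, so it must be m.
(r4,c2): row 4 has {j,l,m,n}; column 2 has {j,l,m,n}, so it must be k.
(r5,c4): row 5 has {j,l,n}; column 4 has {j,l,m,n}, so it must be k.
(r5,c5): row 5 has {j,k,l,n}; column 5 has {j,k,l,n}, so it must be m.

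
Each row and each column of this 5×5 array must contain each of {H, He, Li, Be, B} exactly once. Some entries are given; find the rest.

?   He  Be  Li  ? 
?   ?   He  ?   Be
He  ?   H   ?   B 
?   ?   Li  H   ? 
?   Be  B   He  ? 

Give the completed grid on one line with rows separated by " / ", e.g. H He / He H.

B He Be Li H / Li H He B Be / He Li H Be B / Be B Li H He / H Be B He Li

At row 1, column 5: row 1 has {He,Li,Be}; column 5 has {Be,B}; that leaves H.
At row 2, column 4: row 2 has {He,Be}; column 4 has {H,He,Li}; that leaves B.
At row 3, column 2: row 3 has {H,He,B}; column 2 has {He,Be}; that leaves Li.
At row 3, column 4: row 3 has {H,He,Li,B}; column 4 has {H,He,Li,B}; that leaves Be.
At row 4, column 2: row 4 has {H,Li}; column 2 has {He,Li,Be}; that leaves B.
At row 4, column 5: row 4 has {H,Li,B}; column 5 has {H,Be,B}; that leaves He.
At row 5, column 5: row 5 has {He,Be,B}; column 5 has {H,He,Be,B}; that leaves Li.
At row 1, column 1: row 1 has {H,He,Li,Be}; column 1 has {He}; that leaves B.
At row 2, column 2: row 2 has {He,Be,B}; column 2 has {He,Li,Be,B}; that leaves H.
At row 4, column 1: row 4 has {H,He,Li,B}; column 1 has {He,B}; that leaves Be.
At row 5, column 1: row 5 has {He,Li,Be,B}; column 1 has {He,Be,B}; that leaves H.
At row 2, column 1: row 2 has {H,He,Be,B}; column 1 has {H,He,Be,B}; that leaves Li.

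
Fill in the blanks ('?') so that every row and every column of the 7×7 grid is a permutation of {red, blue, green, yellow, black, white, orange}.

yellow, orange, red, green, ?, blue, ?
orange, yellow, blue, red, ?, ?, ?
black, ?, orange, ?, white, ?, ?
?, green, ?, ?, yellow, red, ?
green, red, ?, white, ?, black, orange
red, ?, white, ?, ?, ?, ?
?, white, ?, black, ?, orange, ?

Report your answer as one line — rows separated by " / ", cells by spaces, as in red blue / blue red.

yellow orange red green black blue white / orange yellow blue red green white black / black blue orange yellow white green red / white green black orange yellow red blue / green red yellow white blue black orange / red black white blue orange yellow green / blue white green black red orange yellow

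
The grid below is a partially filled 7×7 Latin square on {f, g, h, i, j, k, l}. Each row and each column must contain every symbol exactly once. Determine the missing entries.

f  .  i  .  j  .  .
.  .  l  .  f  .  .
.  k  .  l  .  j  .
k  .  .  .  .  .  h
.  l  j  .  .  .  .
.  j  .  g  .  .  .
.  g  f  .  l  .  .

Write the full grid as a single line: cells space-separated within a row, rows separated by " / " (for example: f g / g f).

(r1,c2) = h
(r1,c4) = k
(r2,c2) = i
(r4,c2) = f
(r4,c3) = g
(r4,c5) = i
(r4,c6) = l
(r1,c6) = g
(r1,c7) = l
(r3,c3) = h
(r3,c5) = g
(r4,c4) = j
(r6,c3) = k
(r6,c5) = h
(r2,c4) = h
(r2,c6) = k
(r3,c1) = i
(r3,c7) = f
(r5,c5) = k
(r6,c1) = l
(r6,c7) = i
(r7,c4) = i
(r7,c6) = h
(r5,c4) = f
(r5,c6) = i
(r5,c7) = g
(r6,c6) = f
(r7,c1) = j
(r7,c7) = k
(r2,c1) = g
(r2,c7) = j
(r5,c1) = h

f h i k j g l / g i l h f k j / i k h l g j f / k f g j i l h / h l j f k i g / l j k g h f i / j g f i l h k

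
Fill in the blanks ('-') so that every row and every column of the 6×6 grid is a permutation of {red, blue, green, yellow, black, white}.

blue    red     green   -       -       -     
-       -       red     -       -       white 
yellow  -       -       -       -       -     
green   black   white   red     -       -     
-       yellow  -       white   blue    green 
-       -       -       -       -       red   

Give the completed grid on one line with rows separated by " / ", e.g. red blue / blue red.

blue red green black white yellow / black blue red yellow green white / yellow white blue green red black / green black white red yellow blue / red yellow black white blue green / white green yellow blue black red

(r2,c1) = black
(r4,c5) = yellow
(r4,c6) = blue
(r5,c1) = red
(r5,c3) = black
(r6,c1) = white
(r2,c5) = green
(r3,c3) = blue
(r3,c6) = black
(r6,c3) = yellow
(r6,c5) = black
(r1,c5) = white
(r1,c6) = yellow
(r2,c2) = blue
(r2,c4) = yellow
(r3,c4) = green
(r3,c5) = red
(r6,c2) = green
(r6,c4) = blue
(r1,c4) = black
(r3,c2) = white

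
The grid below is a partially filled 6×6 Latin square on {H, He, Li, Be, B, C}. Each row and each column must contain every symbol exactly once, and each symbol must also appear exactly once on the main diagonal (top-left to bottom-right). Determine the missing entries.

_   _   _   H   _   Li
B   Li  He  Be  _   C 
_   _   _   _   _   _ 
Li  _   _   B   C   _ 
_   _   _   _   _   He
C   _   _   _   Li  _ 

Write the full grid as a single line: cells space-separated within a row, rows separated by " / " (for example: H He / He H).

He C Be H B Li / B Li He Be H C / Be H C Li He B / Li He H B C Be / H B Li C Be He / C Be B He Li H

At row 2, column 5: row 2 has {He,Li,Be,B,C}; column 5 has {Li,C}; that leaves H.
At row 5, column 5: row 5 has {He}; column 5 has {H,Li,C}; the diagonal has {Li,B}; that leaves Be.
At row 6, column 4: row 6 has {Li,C}; column 4 has {H,Be,B}; that leaves He.
At row 6, column 6: row 6 has {He,Li,C}; column 6 has {He,Li,C}; the diagonal has {Li,Be,B}; that leaves H.
At row 1, column 1: row 1 has {H,Li}; column 1 has {Li,B,C}; the diagonal has {H,Li,Be,B}; that leaves He.
At row 1, column 5: row 1 has {H,He,Li}; column 5 has {H,Li,Be,C}; that leaves B.
At row 3, column 3: row 3 is empty so far; column 3 has {He}; the diagonal has {H,He,Li,Be,B}; that leaves C.
At row 3, column 4: row 3 has {C}; column 4 has {H,He,Be,B}; that leaves Li.
At row 3, column 5: row 3 has {Li,C}; column 5 has {H,Li,Be,B,C}; that leaves He.
At row 4, column 6: row 4 has {Li,B,C}; column 6 has {H,He,Li,C}; that leaves Be.
At row 5, column 1: row 5 has {He,Be}; column 1 has {He,Li,B,C}; that leaves H.
At row 5, column 4: row 5 has {H,He,Be}; column 4 has {H,He,Li,Be,B}; that leaves C.
At row 1, column 3: row 1 has {H,He,Li,B}; column 3 has {He,C}; that leaves Be.
At row 3, column 1: row 3 has {He,Li,C}; column 1 has {H,He,Li,B,C}; that leaves Be.
At row 3, column 6: row 3 has {He,Li,Be,C}; column 6 has {H,He,Li,Be,C}; that leaves B.
At row 4, column 3: row 4 has {Li,Be,B,C}; column 3 has {He,Be,C}; that leaves H.
At row 5, column 2: row 5 has {H,He,Be,C}; column 2 has {Li}; that leaves B.
At row 5, column 3: row 5 has {H,He,Be,B,C}; column 3 has {H,He,Be,C}; that leaves Li.
At row 6, column 2: row 6 has {H,He,Li,C}; column 2 has {Li,B}; that leaves Be.
At row 6, column 3: row 6 has {H,He,Li,Be,C}; column 3 has {H,He,Li,Be,C}; that leaves B.
At row 1, column 2: row 1 has {H,He,Li,Be,B}; column 2 has {Li,Be,B}; that leaves C.
At row 3, column 2: row 3 has {He,Li,Be,B,C}; column 2 has {Li,Be,B,C}; that leaves H.
At row 4, column 2: row 4 has {H,Li,Be,B,C}; column 2 has {H,Li,Be,B,C}; that leaves He.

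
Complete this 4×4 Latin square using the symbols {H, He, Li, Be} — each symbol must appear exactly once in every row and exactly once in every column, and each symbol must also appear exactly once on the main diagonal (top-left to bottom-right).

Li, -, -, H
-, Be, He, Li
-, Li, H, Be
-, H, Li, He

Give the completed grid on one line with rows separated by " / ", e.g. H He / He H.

Li He Be H / H Be He Li / He Li H Be / Be H Li He

(r1,c2) = He
(r1,c3) = Be
(r2,c1) = H
(r3,c1) = He
(r4,c1) = Be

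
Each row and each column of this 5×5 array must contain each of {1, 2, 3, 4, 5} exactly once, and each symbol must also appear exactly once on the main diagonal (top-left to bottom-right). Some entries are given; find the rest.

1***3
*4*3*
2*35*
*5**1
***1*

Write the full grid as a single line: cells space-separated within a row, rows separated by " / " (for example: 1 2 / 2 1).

(r1,c2) = 2
(r1,c4) = 4
(r2,c1) = 5
(r2,c5) = 2
(r3,c2) = 1
(r3,c5) = 4
(r4,c4) = 2
(r5,c2) = 3
(r5,c5) = 5
(r1,c3) = 5
(r2,c3) = 1
(r4,c3) = 4
(r5,c1) = 4
(r5,c3) = 2
(r4,c1) = 3

1 2 5 4 3 / 5 4 1 3 2 / 2 1 3 5 4 / 3 5 4 2 1 / 4 3 2 1 5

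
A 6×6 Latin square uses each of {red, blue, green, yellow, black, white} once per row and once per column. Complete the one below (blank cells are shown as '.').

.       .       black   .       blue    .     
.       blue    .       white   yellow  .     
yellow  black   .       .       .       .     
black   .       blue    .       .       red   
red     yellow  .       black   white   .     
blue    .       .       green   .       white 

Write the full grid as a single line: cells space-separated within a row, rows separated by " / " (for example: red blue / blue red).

white green black red blue yellow / green blue red white yellow black / yellow black white blue red green / black white blue yellow green red / red yellow green black white blue / blue red yellow green black white

(r2,c1) = green
(r2,c3) = red
(r2,c6) = black
(r4,c4) = yellow
(r4,c5) = green
(r5,c3) = green
(r5,c6) = blue
(r6,c2) = red
(r6,c3) = yellow
(r6,c5) = black
(r1,c1) = white
(r1,c2) = green
(r1,c4) = red
(r1,c6) = yellow
(r3,c3) = white
(r3,c4) = blue
(r3,c5) = red
(r3,c6) = green
(r4,c2) = white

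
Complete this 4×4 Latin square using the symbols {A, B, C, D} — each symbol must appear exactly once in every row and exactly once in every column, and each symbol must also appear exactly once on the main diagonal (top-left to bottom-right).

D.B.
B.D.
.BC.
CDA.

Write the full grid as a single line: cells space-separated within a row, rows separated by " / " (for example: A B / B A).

D C B A / B A D C / A B C D / C D A B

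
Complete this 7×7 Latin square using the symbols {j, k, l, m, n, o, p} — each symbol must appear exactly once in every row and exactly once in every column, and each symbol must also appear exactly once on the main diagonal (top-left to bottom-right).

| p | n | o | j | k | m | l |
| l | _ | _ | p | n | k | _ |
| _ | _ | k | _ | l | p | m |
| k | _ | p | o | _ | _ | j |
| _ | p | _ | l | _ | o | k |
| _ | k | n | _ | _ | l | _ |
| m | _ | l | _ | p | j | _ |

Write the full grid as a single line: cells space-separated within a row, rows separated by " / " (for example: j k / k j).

p n o j k m l / l m j p n k o / o j k n l p m / k l p o m n j / n p m l j o k / j k n m o l p / m o l k p j n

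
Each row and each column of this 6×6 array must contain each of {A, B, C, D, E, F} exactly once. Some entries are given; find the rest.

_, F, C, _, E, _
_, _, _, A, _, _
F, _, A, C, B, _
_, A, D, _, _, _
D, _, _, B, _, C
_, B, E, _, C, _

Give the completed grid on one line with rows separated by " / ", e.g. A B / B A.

B F C D E A / E C B A D F / F D A C B E / C A D E F B / D E F B A C / A B E F C D

(r1,c4) = D
(r4,c5) = F
(r5,c2) = E
(r5,c3) = F
(r5,c5) = A
(r6,c1) = A
(r6,c4) = F
(r6,c6) = D
(r1,c1) = B
(r1,c6) = A
(r2,c3) = B
(r2,c5) = D
(r3,c2) = D
(r3,c6) = E
(r4,c4) = E
(r4,c6) = B
(r2,c2) = C
(r2,c6) = F
(r4,c1) = C
(r2,c1) = E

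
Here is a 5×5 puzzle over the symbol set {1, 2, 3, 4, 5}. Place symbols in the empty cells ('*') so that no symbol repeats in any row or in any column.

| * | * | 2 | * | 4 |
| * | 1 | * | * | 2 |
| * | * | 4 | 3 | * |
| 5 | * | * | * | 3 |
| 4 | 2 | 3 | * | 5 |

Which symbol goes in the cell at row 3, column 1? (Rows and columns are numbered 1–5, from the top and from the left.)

2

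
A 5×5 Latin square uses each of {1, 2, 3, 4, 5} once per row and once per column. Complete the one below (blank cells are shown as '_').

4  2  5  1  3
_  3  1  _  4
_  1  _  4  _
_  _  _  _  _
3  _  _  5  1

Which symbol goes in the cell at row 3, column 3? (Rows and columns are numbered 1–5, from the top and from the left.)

(r2,c4) = 2
(r4,c4) = 3
(r5,c2) = 4
(r5,c3) = 2
(r2,c1) = 5
(r3,c1) = 2
(r3,c3) = 3

3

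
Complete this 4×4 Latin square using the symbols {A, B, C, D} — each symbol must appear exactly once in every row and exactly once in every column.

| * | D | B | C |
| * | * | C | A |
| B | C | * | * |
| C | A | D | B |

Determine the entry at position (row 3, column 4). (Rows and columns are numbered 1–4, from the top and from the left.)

D

(r1,c1) = A
(r2,c1) = D
(r2,c2) = B
(r3,c3) = A
(r3,c4) = D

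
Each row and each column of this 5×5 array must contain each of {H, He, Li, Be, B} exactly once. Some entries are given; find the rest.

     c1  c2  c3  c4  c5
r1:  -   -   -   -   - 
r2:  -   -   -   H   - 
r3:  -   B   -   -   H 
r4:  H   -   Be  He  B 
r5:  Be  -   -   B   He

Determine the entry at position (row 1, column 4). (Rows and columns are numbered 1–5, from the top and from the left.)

(r4,c2) = Li
(r5,c2) = H
(r5,c3) = Li
(r3,c3) = He
(r2,c3) = B
(r3,c1) = Li
(r3,c4) = Be
(r1,c3) = H
(r1,c4) = Li

Li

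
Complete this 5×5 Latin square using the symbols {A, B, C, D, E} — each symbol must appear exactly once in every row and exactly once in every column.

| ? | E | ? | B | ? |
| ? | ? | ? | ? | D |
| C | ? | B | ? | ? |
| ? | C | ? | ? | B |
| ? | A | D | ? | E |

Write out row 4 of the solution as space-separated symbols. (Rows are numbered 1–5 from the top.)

(r2,c2): row 2 has {D}; column 2 has {A,C,E}, so it must be B.
(r3,c2): row 3 has {B,C}; column 2 has {A,B,C,E}, so it must be D.
(r3,c5): row 3 has {B,C,D}; column 5 has {B,D,E}, so it must be A.
(r5,c1): row 5 has {A,D,E}; column 1 has {C}, so it must be B.
(r5,c4): row 5 has {A,B,D,E}; column 4 has {B}, so it must be C.
(r1,c5): row 1 has {B,E}; column 5 has {A,B,D,E}, so it must be C.
(r3,c4): row 3 has {A,B,C,D}; column 4 has {B,C}, so it must be E.
(r1,c3): row 1 has {B,C,E}; column 3 has {B,D}, so it must be A.
(r2,c4): row 2 has {B,D}; column 4 has {B,C,E}, so it must be A.
(r4,c3): row 4 has {B,C}; column 3 has {A,B,D}, so it must be E.
(r4,c4): row 4 has {B,C,E}; column 4 has {A,B,C,E}, so it must be D.
(r1,c1): row 1 has {A,B,C,E}; column 1 has {B,C}, so it must be D.
(r2,c1): row 2 has {A,B,D}; column 1 has {B,C,D}, so it must be E.
(r2,c3): row 2 has {A,B,D,E}; column 3 has {A,B,D,E}, so it must be C.
(r4,c1): row 4 has {B,C,D,E}; column 1 has {B,C,D,E}, so it must be A.

A C E D B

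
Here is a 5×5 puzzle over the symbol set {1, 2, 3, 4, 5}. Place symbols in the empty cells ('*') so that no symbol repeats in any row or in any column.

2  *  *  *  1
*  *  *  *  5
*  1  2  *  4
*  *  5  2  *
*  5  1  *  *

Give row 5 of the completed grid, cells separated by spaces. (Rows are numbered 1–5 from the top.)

3 5 1 4 2

row 4 has {2,5}; column 5 has {1,4,5} — only 3 is left for (r4,c5).
row 5 has {1,5}; column 5 has {1,3,4,5} — only 2 is left for (r5,c5).
row 4 has {2,3,5}; column 2 has {1,5} — only 4 is left for (r4,c2).
row 1 has {1,2}; column 2 has {1,4,5} — only 3 is left for (r1,c2).
row 1 has {1,2,3}; column 3 has {1,2,5} — only 4 is left for (r1,c3).
row 1 has {1,2,3,4}; column 4 has {2} — only 5 is left for (r1,c4).
row 2 has {5}; column 2 has {1,3,4,5} — only 2 is left for (r2,c2).
row 2 has {2,5}; column 3 has {1,2,4,5} — only 3 is left for (r2,c3).
row 3 has {1,2,4}; column 4 has {2,5} — only 3 is left for (r3,c4).
row 4 has {2,3,4,5}; column 1 has {2} — only 1 is left for (r4,c1).
row 5 has {1,2,5}; column 4 has {2,3,5} — only 4 is left for (r5,c4).
row 2 has {2,3,5}; column 1 has {1,2} — only 4 is left for (r2,c1).
row 2 has {2,3,4,5}; column 4 has {2,3,4,5} — only 1 is left for (r2,c4).
row 3 has {1,2,3,4}; column 1 has {1,2,4} — only 5 is left for (r3,c1).
row 5 has {1,2,4,5}; column 1 has {1,2,4,5} — only 3 is left for (r5,c1).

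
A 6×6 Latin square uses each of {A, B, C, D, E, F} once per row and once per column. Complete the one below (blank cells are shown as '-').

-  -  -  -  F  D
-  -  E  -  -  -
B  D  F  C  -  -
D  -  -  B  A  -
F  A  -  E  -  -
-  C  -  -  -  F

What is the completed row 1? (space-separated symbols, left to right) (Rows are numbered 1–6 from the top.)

C E B A F D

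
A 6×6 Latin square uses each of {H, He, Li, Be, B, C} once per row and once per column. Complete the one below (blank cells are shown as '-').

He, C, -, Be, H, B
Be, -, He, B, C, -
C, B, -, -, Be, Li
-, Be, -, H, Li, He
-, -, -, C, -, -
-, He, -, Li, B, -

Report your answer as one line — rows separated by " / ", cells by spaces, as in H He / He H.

(r1,c3) = Li
(r2,c6) = H
(r3,c3) = H
(r3,c4) = He
(r4,c1) = B
(r4,c3) = C
(r5,c5) = He
(r5,c6) = Be
(r6,c1) = H
(r6,c3) = Be
(r6,c6) = C
(r2,c2) = Li
(r5,c1) = Li
(r5,c2) = H
(r5,c3) = B

He C Li Be H B / Be Li He B C H / C B H He Be Li / B Be C H Li He / Li H B C He Be / H He Be Li B C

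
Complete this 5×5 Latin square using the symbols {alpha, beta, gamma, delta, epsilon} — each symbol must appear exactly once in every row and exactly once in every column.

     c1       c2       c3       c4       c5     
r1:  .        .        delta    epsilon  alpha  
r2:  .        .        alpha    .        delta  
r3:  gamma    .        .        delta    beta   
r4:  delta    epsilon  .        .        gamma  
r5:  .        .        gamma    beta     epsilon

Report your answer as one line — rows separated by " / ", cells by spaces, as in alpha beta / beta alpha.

(r1,c1) = beta
(r1,c2) = gamma
(r2,c1) = epsilon
(r2,c2) = beta
(r2,c4) = gamma
(r3,c2) = alpha
(r3,c3) = epsilon
(r4,c3) = beta
(r4,c4) = alpha
(r5,c1) = alpha
(r5,c2) = delta

beta gamma delta epsilon alpha / epsilon beta alpha gamma delta / gamma alpha epsilon delta beta / delta epsilon beta alpha gamma / alpha delta gamma beta epsilon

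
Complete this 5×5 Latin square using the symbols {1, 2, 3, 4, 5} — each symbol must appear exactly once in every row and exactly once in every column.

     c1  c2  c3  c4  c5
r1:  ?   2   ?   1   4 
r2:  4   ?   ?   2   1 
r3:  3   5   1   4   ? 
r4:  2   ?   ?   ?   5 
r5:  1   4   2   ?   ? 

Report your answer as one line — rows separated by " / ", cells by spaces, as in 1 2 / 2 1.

(r1,c1) = 5
(r1,c3) = 3
(r2,c2) = 3
(r2,c3) = 5
(r3,c5) = 2
(r4,c2) = 1
(r4,c3) = 4
(r4,c4) = 3
(r5,c4) = 5
(r5,c5) = 3

5 2 3 1 4 / 4 3 5 2 1 / 3 5 1 4 2 / 2 1 4 3 5 / 1 4 2 5 3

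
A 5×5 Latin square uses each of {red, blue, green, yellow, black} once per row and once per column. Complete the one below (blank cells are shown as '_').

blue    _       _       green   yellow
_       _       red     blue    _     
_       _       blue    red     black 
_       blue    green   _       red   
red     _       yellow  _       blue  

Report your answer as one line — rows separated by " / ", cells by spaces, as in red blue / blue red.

blue red black green yellow / yellow black red blue green / green yellow blue red black / black blue green yellow red / red green yellow black blue

(r1,c3) = black
(r2,c5) = green
(r5,c4) = black
(r1,c2) = red
(r4,c4) = yellow
(r5,c2) = green
(r3,c2) = yellow
(r4,c1) = black
(r2,c1) = yellow
(r2,c2) = black
(r3,c1) = green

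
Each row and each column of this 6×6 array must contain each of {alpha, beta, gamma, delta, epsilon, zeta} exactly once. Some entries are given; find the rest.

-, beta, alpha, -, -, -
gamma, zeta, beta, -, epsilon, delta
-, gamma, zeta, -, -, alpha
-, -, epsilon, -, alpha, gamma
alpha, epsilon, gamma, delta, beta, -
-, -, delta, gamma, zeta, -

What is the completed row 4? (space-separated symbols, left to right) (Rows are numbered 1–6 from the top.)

zeta delta epsilon beta alpha gamma

row 2 has {beta,gamma,delta,epsilon,zeta}; column 4 has {gamma,delta} — only alpha is left for (r2,c4).
row 3 has {alpha,gamma,zeta}; column 5 has {alpha,beta,epsilon,zeta} — only delta is left for (r3,c5).
row 4 has {alpha,gamma,epsilon}; column 2 has {beta,gamma,epsilon,zeta} — only delta is left for (r4,c2).
row 5 has {alpha,beta,gamma,delta,epsilon}; column 6 has {alpha,gamma,delta} — only zeta is left for (r5,c6).
row 6 has {gamma,delta,zeta}; column 2 has {beta,gamma,delta,epsilon,zeta} — only alpha is left for (r6,c2).
row 1 has {alpha,beta}; column 5 has {alpha,beta,delta,epsilon,zeta} — only gamma is left for (r1,c5).
row 1 has {alpha,beta,gamma}; column 6 has {alpha,gamma,delta,zeta} — only epsilon is left for (r1,c6).
row 6 has {alpha,gamma,delta,zeta}; column 6 has {alpha,gamma,delta,epsilon,zeta} — only beta is left for (r6,c6).
row 1 has {alpha,beta,gamma,epsilon}; column 4 has {alpha,gamma,delta} — only zeta is left for (r1,c4).
row 4 has {alpha,gamma,delta,epsilon}; column 4 has {alpha,gamma,delta,zeta} — only beta is left for (r4,c4).
row 6 has {alpha,beta,gamma,delta,zeta}; column 1 has {alpha,gamma} — only epsilon is left for (r6,c1).
row 1 has {alpha,beta,gamma,epsilon,zeta}; column 1 has {alpha,gamma,epsilon} — only delta is left for (r1,c1).
row 3 has {alpha,gamma,delta,zeta}; column 1 has {alpha,gamma,delta,epsilon} — only beta is left for (r3,c1).
row 3 has {alpha,beta,gamma,delta,zeta}; column 4 has {alpha,beta,gamma,delta,zeta} — only epsilon is left for (r3,c4).
row 4 has {alpha,beta,gamma,delta,epsilon}; column 1 has {alpha,beta,gamma,delta,epsilon} — only zeta is left for (r4,c1).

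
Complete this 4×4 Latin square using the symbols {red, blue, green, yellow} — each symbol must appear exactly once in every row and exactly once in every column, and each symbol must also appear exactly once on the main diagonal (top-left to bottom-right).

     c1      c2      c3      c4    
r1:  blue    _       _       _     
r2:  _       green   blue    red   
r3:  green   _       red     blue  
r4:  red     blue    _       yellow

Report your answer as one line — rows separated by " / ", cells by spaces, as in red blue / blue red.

(r1,c4) = green
(r2,c1) = yellow
(r3,c2) = yellow
(r4,c3) = green
(r1,c2) = red
(r1,c3) = yellow

blue red yellow green / yellow green blue red / green yellow red blue / red blue green yellow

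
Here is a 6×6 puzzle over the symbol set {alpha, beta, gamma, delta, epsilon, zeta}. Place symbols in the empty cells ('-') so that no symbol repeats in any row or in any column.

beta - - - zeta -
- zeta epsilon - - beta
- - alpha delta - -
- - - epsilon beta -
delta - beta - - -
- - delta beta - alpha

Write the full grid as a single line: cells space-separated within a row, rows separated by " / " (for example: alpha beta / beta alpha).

(r1,c3) = gamma
(r1,c4) = alpha
(r2,c4) = gamma
(r4,c3) = zeta
(r5,c4) = zeta
(r2,c1) = alpha
(r2,c5) = delta
(r4,c1) = gamma
(r4,c6) = delta
(r1,c6) = epsilon
(r4,c2) = alpha
(r5,c6) = gamma
(r1,c2) = delta
(r3,c6) = zeta
(r5,c2) = epsilon
(r5,c5) = alpha
(r6,c2) = gamma
(r6,c5) = epsilon
(r3,c1) = epsilon
(r3,c2) = beta
(r3,c5) = gamma
(r6,c1) = zeta

beta delta gamma alpha zeta epsilon / alpha zeta epsilon gamma delta beta / epsilon beta alpha delta gamma zeta / gamma alpha zeta epsilon beta delta / delta epsilon beta zeta alpha gamma / zeta gamma delta beta epsilon alpha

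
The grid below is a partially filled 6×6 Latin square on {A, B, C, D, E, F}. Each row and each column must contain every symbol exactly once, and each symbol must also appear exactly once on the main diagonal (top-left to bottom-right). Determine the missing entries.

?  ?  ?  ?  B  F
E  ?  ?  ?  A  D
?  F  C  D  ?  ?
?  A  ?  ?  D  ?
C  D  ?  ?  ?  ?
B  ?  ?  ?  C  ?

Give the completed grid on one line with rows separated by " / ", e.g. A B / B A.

D C E A B F / E B F C A D / A F C D E B / F A B E D C / C D A B F E / B E D F C A

(r2,c2): row 2 has {A,D,E}; column 2 has {A,D,F}; the diagonal has {C}, so it must be B.
(r2,c3): row 2 has {A,B,D,E}; column 3 has {C}, so it must be F.
(r2,c4): row 2 has {A,B,D,E,F}; column 4 has {D}, so it must be C.
(r3,c1): row 3 has {C,D,F}; column 1 has {B,C,E}, so it must be A.
(r3,c5): row 3 has {A,C,D,F}; column 5 has {A,B,C,D}, so it must be E.
(r3,c6): row 3 has {A,C,D,E,F}; column 6 has {D,F}, so it must be B.
(r4,c1): row 4 has {A,D}; column 1 has {A,B,C,E}, so it must be F.
(r4,c4): row 4 has {A,D,F}; column 4 has {C,D}; the diagonal has {B,C}, so it must be E.
(r4,c6): row 4 has {A,D,E,F}; column 6 has {B,D,F}, so it must be C.
(r5,c5): row 5 has {C,D}; column 5 has {A,B,C,D,E}; the diagonal has {B,C,E}, so it must be F.
(r6,c2): row 6 has {B,C}; column 2 has {A,B,D,F}, so it must be E.
(r6,c6): row 6 has {B,C,E}; column 6 has {B,C,D,F}; the diagonal has {B,C,E,F}, so it must be A.
(r1,c1): row 1 has {B,F}; column 1 has {A,B,C,E,F}; the diagonal has {A,B,C,E,F}, so it must be D.
(r1,c2): row 1 has {B,D,F}; column 2 has {A,B,D,E,F}, so it must be C.
(r1,c4): row 1 has {B,C,D,F}; column 4 has {C,D,E}, so it must be A.
(r4,c3): row 4 has {A,C,D,E,F}; column 3 has {C,F}, so it must be B.
(r5,c4): row 5 has {C,D,F}; column 4 has {A,C,D,E}, so it must be B.
(r5,c6): row 5 has {B,C,D,F}; column 6 has {A,B,C,D,F}, so it must be E.
(r6,c3): row 6 has {A,B,C,E}; column 3 has {B,C,F}, so it must be D.
(r6,c4): row 6 has {A,B,C,D,E}; column 4 has {A,B,C,D,E}, so it must be F.
(r1,c3): row 1 has {A,B,C,D,F}; column 3 has {B,C,D,F}, so it must be E.
(r5,c3): row 5 has {B,C,D,E,F}; column 3 has {B,C,D,E,F}, so it must be A.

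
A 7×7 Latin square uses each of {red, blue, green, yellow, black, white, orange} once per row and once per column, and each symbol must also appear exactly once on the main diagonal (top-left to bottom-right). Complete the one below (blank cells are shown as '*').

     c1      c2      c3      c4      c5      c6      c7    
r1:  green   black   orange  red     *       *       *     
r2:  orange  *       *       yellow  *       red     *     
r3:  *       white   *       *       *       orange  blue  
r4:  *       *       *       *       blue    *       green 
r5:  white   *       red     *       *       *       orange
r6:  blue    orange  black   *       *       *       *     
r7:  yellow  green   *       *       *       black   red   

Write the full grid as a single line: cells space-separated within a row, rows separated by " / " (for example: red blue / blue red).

green black orange red yellow blue white / orange blue green yellow white red black / red white yellow black green orange blue / black red white orange blue yellow green / white yellow red blue black green orange / blue orange black green red white yellow / yellow green blue white orange black red

Cell (r2,c2): row 2 has {red,yellow,orange}; column 2 has {green,black,white,orange}; the diagonal has {red,green} → blue.
Cell (r3,c3): row 3 has {blue,white,orange}; column 3 has {red,black,orange}; the diagonal has {red,blue,green} → yellow.
Cell (r4,c3): row 4 has {blue,green}; column 3 has {red,yellow,black,orange} → white.
Cell (r4,c6): row 4 has {blue,green,white}; column 6 has {red,black,orange} → yellow.
Cell (r5,c2): row 5 has {red,white,orange}; column 2 has {blue,green,black,white,orange} → yellow.
Cell (r5,c5): row 5 has {red,yellow,white,orange}; column 5 has {blue}; the diagonal has {red,blue,green,yellow} → black.
Cell (r6,c6): row 6 has {blue,black,orange}; column 6 has {red,yellow,black,orange}; the diagonal has {red,blue,green,yellow,black} → white.
Cell (r6,c7): row 6 has {blue,black,white,orange}; column 7 has {red,blue,green,orange} → yellow.
Cell (r7,c3): row 7 has {red,green,yellow,black}; column 3 has {red,yellow,black,white,orange} → blue.
Cell (r1,c6): row 1 has {red,green,black,orange}; column 6 has {red,yellow,black,white,orange} → blue.
Cell (r1,c7): row 1 has {red,blue,green,black,orange}; column 7 has {red,blue,green,yellow,orange} → white.
Cell (r2,c3): row 2 has {red,blue,yellow,orange}; column 3 has {red,blue,yellow,black,white,orange} → green.
Cell (r2,c5): row 2 has {red,blue,green,yellow,orange}; column 5 has {blue,black} → white.
Cell (r2,c7): row 2 has {red,blue,green,yellow,white,orange}; column 7 has {red,blue,green,yellow,white,orange} → black.
Cell (r4,c2): row 4 has {blue,green,yellow,white}; column 2 has {blue,green,yellow,black,white,orange} → red.
Cell (r4,c4): row 4 has {red,blue,green,yellow,white}; column 4 has {red,yellow}; the diagonal has {red,blue,green,yellow,black,white} → orange.
Cell (r5,c6): row 5 has {red,yellow,black,white,orange}; column 6 has {red,blue,yellow,black,white,orange} → green.
Cell (r6,c4): row 6 has {blue,yellow,black,white,orange}; column 4 has {red,yellow,orange} → green.
Cell (r6,c5): row 6 has {blue,green,yellow,black,white,orange}; column 5 has {blue,black,white} → red.
Cell (r7,c4): row 7 has {red,blue,green,yellow,black}; column 4 has {red,green,yellow,orange} → white.
Cell (r7,c5): row 7 has {red,blue,green,yellow,black,white}; column 5 has {red,blue,black,white} → orange.
Cell (r1,c5): row 1 has {red,blue,green,black,white,orange}; column 5 has {red,blue,black,white,orange} → yellow.
Cell (r3,c4): row 3 has {blue,yellow,white,orange}; column 4 has {red,green,yellow,white,orange} → black.
Cell (r3,c5): row 3 has {blue,yellow,black,white,orange}; column 5 has {red,blue,yellow,black,white,orange} → green.
Cell (r4,c1): row 4 has {red,blue,green,yellow,white,orange}; column 1 has {blue,green,yellow,white,orange} → black.
Cell (r5,c4): row 5 has {red,green,yellow,black,white,orange}; column 4 has {red,green,yellow,black,white,orange} → blue.
Cell (r3,c1): row 3 has {blue,green,yellow,black,white,orange}; column 1 has {blue,green,yellow,black,white,orange} → red.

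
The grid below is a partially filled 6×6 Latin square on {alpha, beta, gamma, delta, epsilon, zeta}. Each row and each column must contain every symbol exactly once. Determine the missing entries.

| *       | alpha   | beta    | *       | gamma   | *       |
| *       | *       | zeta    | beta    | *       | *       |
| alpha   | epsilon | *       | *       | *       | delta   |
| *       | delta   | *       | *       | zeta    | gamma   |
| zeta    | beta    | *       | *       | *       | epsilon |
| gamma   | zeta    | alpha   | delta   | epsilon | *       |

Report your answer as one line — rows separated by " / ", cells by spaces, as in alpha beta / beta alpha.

delta alpha beta epsilon gamma zeta / epsilon gamma zeta beta delta alpha / alpha epsilon gamma zeta beta delta / beta delta epsilon alpha zeta gamma / zeta beta delta gamma alpha epsilon / gamma zeta alpha delta epsilon beta

(r1,c6) = zeta
(r2,c2) = gamma
(r2,c6) = alpha
(r3,c3) = gamma
(r3,c4) = zeta
(r3,c5) = beta
(r4,c3) = epsilon
(r4,c4) = alpha
(r5,c3) = delta
(r5,c4) = gamma
(r5,c5) = alpha
(r6,c6) = beta
(r1,c4) = epsilon
(r2,c5) = delta
(r4,c1) = beta
(r1,c1) = delta
(r2,c1) = epsilon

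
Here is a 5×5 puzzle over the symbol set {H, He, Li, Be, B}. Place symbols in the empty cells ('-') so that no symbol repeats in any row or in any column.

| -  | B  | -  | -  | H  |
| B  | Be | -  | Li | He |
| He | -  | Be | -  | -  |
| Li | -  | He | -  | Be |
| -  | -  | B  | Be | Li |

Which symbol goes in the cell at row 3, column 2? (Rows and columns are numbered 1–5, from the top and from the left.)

(r1,c1) = Be
(r1,c3) = Li
(r1,c4) = He
(r2,c3) = H
(r3,c5) = B
(r4,c2) = H
(r4,c4) = B
(r5,c1) = H
(r5,c2) = He
(r3,c2) = Li

Li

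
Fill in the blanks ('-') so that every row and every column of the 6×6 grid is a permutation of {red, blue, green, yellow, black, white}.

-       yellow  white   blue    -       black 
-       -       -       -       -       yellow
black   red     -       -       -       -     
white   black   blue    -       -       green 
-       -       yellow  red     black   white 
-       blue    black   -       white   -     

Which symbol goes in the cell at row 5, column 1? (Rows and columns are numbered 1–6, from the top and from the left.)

blue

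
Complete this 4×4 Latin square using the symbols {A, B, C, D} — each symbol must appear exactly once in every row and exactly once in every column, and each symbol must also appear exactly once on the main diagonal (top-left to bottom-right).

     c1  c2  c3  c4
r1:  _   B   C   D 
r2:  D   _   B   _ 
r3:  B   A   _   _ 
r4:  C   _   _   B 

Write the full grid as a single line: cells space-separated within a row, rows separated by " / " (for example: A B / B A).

A B C D / D C B A / B A D C / C D A B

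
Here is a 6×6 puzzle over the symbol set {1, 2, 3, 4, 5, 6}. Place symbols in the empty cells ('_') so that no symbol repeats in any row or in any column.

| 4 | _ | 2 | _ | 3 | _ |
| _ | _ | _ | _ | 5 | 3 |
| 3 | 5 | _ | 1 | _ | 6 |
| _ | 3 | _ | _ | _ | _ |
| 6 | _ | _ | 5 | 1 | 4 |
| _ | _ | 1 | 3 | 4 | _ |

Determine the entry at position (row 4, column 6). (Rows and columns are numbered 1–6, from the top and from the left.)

1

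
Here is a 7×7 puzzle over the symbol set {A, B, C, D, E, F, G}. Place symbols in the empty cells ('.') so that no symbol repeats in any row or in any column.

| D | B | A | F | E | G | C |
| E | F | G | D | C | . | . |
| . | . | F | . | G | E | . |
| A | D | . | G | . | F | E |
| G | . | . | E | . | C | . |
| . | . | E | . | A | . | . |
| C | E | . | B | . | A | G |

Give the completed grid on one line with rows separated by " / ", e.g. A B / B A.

D B A F E G C / E F G D C B A / B C F A G E D / A D C G B F E / G A B E D C F / F G E C A D B / C E D B F A G

(r2,c6) = B
(r2,c7) = A
(r3,c1) = B
(r3,c7) = D
(r4,c5) = B
(r5,c2) = A
(r6,c1) = F
(r6,c4) = C
(r6,c6) = D
(r6,c7) = B
(r7,c3) = D
(r7,c5) = F
(r3,c2) = C
(r3,c4) = A
(r4,c3) = C
(r5,c3) = B
(r5,c5) = D
(r5,c7) = F
(r6,c2) = G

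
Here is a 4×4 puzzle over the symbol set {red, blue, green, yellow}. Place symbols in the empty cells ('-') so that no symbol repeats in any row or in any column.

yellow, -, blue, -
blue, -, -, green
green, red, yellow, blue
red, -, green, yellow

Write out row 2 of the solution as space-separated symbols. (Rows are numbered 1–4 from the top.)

(r1,c2) = green
(r1,c4) = red
(r2,c2) = yellow
(r2,c3) = red

blue yellow red green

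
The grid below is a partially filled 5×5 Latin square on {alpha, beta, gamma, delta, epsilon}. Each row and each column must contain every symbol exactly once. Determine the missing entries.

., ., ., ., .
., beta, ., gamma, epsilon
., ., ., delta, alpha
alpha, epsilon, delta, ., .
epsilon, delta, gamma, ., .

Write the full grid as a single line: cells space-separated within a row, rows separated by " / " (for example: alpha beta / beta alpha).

gamma alpha beta epsilon delta / delta beta alpha gamma epsilon / beta gamma epsilon delta alpha / alpha epsilon delta beta gamma / epsilon delta gamma alpha beta

(r2,c1) = delta
(r2,c3) = alpha
(r3,c2) = gamma
(r4,c4) = beta
(r4,c5) = gamma
(r5,c4) = alpha
(r5,c5) = beta
(r1,c2) = alpha
(r1,c4) = epsilon
(r1,c5) = delta
(r3,c1) = beta
(r3,c3) = epsilon
(r1,c1) = gamma
(r1,c3) = beta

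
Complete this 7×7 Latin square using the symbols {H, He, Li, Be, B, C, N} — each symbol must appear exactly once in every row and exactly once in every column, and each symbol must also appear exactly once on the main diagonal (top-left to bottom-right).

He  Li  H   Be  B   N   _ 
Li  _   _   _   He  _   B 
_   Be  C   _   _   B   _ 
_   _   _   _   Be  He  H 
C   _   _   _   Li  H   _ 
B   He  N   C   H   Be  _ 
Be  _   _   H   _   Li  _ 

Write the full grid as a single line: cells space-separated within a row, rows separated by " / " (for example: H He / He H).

At row 1, column 7: row 1 has {H,He,Li,Be,B,N}; column 7 has {H,B}; that leaves C.
At row 2, column 3: row 2 has {He,Li,B}; column 3 has {H,C,N}; that leaves Be.
At row 2, column 4: row 2 has {He,Li,Be,B}; column 4 has {H,Be,C}; that leaves N.
At row 2, column 6: row 2 has {He,Li,Be,B,N}; column 6 has {H,He,Li,Be,B,N}; that leaves C.
At row 3, column 5: row 3 has {Be,B,C}; column 5 has {H,He,Li,Be,B}; that leaves N.
At row 4, column 1: row 4 has {H,He,Be}; column 1 has {He,Li,Be,B,C}; that leaves N.
At row 4, column 4: row 4 has {H,He,Be,N}; column 4 has {H,Be,C,N}; the diagonal has {He,Li,Be,C}; that leaves B.
At row 5, column 4: row 5 has {H,Li,C}; column 4 has {H,Be,B,C,N}; that leaves He.
At row 6, column 7: row 6 has {H,He,Be,B,C,N}; column 7 has {H,B,C}; that leaves Li.
At row 7, column 5: row 7 has {H,Li,Be}; column 5 has {H,He,Li,Be,B,N}; that leaves C.
At row 7, column 7: row 7 has {H,Li,Be,C}; column 7 has {H,Li,B,C}; the diagonal has {He,Li,Be,B,C}; that leaves N.
At row 2, column 2: row 2 has {He,Li,Be,B,C,N}; column 2 has {He,Li,Be}; the diagonal has {He,Li,Be,B,C,N}; that leaves H.
At row 3, column 1: row 3 has {Be,B,C,N}; column 1 has {He,Li,Be,B,C,N}; that leaves H.
At row 3, column 4: row 3 has {H,Be,B,C,N}; column 4 has {H,He,Be,B,C,N}; that leaves Li.
At row 3, column 7: row 3 has {H,Li,Be,B,C,N}; column 7 has {H,Li,B,C,N}; that leaves He.
At row 4, column 2: row 4 has {H,He,Be,B,N}; column 2 has {H,He,Li,Be}; that leaves C.
At row 4, column 3: row 4 has {H,He,Be,B,C,N}; column 3 has {H,Be,C,N}; that leaves Li.
At row 5, column 3: row 5 has {H,He,Li,C}; column 3 has {H,Li,Be,C,N}; that leaves B.
At row 5, column 7: row 5 has {H,He,Li,B,C}; column 7 has {H,He,Li,B,C,N}; that leaves Be.
At row 7, column 2: row 7 has {H,Li,Be,C,N}; column 2 has {H,He,Li,Be,C}; that leaves B.
At row 7, column 3: row 7 has {H,Li,Be,B,C,N}; column 3 has {H,Li,Be,B,C,N}; that leaves He.
At row 5, column 2: row 5 has {H,He,Li,Be,B,C}; column 2 has {H,He,Li,Be,B,C}; that leaves N.

He Li H Be B N C / Li H Be N He C B / H Be C Li N B He / N C Li B Be He H / C N B He Li H Be / B He N C H Be Li / Be B He H C Li N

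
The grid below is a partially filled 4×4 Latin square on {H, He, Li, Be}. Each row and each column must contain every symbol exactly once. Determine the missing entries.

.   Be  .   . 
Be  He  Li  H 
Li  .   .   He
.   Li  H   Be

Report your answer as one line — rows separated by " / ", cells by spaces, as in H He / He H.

H Be He Li / Be He Li H / Li H Be He / He Li H Be

(r1,c3) = He
(r1,c4) = Li
(r3,c2) = H
(r3,c3) = Be
(r4,c1) = He
(r1,c1) = H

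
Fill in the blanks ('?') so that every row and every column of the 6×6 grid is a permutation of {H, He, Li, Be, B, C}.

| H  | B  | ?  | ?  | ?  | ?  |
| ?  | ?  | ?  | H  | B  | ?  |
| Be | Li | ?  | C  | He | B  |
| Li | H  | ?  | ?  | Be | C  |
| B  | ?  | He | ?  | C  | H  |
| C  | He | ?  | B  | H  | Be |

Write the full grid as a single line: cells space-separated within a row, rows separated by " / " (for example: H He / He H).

H B C Be Li He / He C Be H B Li / Be Li H C He B / Li H B He Be C / B Be He Li C H / C He Li B H Be

row 1 has {H,B}; column 5 has {H,He,Be,B,C} — only Li is left for (r1,c5).
row 1 has {H,Li,B}; column 6 has {H,Be,B,C} — only He is left for (r1,c6).
row 2 has {H,B}; column 1 has {H,Li,Be,B,C} — only He is left for (r2,c1).
row 2 has {H,He,B}; column 6 has {H,He,Be,B,C} — only Li is left for (r2,c6).
row 3 has {He,Li,Be,B,C}; column 3 has {He} — only H is left for (r3,c3).
row 4 has {H,Li,Be,C}; column 3 has {H,He} — only B is left for (r4,c3).
row 4 has {H,Li,Be,B,C}; column 4 has {H,B,C} — only He is left for (r4,c4).
row 5 has {H,He,B,C}; column 2 has {H,He,Li,B} — only Be is left for (r5,c2).
row 5 has {H,He,Be,B,C}; column 4 has {H,He,B,C} — only Li is left for (r5,c4).
row 6 has {H,He,Be,B,C}; column 3 has {H,He,B} — only Li is left for (r6,c3).
row 1 has {H,He,Li,B}; column 4 has {H,He,Li,B,C} — only Be is left for (r1,c4).
row 2 has {H,He,Li,B}; column 2 has {H,He,Li,Be,B} — only C is left for (r2,c2).
row 2 has {H,He,Li,B,C}; column 3 has {H,He,Li,B} — only Be is left for (r2,c3).
row 1 has {H,He,Li,Be,B}; column 3 has {H,He,Li,Be,B} — only C is left for (r1,c3).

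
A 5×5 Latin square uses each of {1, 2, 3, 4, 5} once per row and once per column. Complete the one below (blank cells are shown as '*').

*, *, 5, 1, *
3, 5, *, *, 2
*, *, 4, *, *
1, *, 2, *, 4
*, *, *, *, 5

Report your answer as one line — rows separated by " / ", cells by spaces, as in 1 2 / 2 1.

2 4 5 1 3 / 3 5 1 4 2 / 5 2 4 3 1 / 1 3 2 5 4 / 4 1 3 2 5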